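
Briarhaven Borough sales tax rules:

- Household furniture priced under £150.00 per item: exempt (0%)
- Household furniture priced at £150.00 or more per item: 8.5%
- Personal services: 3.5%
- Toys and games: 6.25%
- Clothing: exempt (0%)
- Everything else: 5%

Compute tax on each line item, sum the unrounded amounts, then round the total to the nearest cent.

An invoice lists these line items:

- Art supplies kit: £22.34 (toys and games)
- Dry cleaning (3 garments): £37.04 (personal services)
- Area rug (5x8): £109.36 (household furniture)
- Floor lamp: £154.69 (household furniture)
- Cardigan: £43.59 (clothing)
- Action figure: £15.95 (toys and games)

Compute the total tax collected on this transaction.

Art supplies kit £22.34: toys and games → 6.25% → £1.39625
Dry cleaning (3 garments) £37.04: personal services → 3.5% → £1.2964
Area rug (5x8) £109.36: household furniture, under £150.00 → 0% → £0.00
Floor lamp £154.69: household furniture, £150.00 or more → 8.5% → £13.14865
Cardigan £43.59: clothing → 0% → £0.00
Action figure £15.95: toys and games → 6.25% → £0.996875
Unrounded tax sum = £16.838175 → £16.84

£16.84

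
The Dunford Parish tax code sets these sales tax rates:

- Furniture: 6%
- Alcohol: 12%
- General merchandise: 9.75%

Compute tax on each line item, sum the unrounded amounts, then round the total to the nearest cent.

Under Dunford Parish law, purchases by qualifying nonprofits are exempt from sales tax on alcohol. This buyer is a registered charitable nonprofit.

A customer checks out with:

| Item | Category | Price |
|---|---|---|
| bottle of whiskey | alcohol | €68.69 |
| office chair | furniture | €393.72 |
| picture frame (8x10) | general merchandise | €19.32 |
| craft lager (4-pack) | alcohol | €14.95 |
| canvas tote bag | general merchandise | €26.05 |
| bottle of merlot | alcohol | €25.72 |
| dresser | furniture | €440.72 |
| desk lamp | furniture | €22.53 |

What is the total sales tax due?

€55.84

Bottle of whiskey €68.69: alcohol, buyer-exempt → 0% → €0.00
Office chair €393.72: furniture → 6% → €23.6232
Picture frame (8x10) €19.32: general merchandise → 9.75% → €1.8837
Craft lager (4-pack) €14.95: alcohol, buyer-exempt → 0% → €0.00
Canvas tote bag €26.05: general merchandise → 9.75% → €2.539875
Bottle of merlot €25.72: alcohol, buyer-exempt → 0% → €0.00
Dresser €440.72: furniture → 6% → €26.4432
Desk lamp €22.53: furniture → 6% → €1.3518
Unrounded tax sum = €55.841775 → €55.84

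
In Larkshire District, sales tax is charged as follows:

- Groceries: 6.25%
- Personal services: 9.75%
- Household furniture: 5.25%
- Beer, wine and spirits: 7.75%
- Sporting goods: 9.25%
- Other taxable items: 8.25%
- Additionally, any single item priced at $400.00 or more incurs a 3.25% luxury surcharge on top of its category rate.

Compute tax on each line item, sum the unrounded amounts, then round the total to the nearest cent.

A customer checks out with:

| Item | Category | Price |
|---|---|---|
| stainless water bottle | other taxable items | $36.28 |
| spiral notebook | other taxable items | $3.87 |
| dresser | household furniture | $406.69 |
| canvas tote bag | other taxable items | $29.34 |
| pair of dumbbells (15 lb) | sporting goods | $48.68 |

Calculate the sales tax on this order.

Stainless water bottle $36.28: other taxable items → 8.25% → $2.9931
Spiral notebook $3.87: other taxable items → 8.25% → $0.319275
Dresser $406.69: household furniture → 5.25% + 3.25% surcharge = 8.5% → $34.56865
Canvas tote bag $29.34: other taxable items → 8.25% → $2.42055
Pair of dumbbells (15 lb) $48.68: sporting goods → 9.25% → $4.5029
Unrounded tax sum = $44.804475 → $44.80

$44.80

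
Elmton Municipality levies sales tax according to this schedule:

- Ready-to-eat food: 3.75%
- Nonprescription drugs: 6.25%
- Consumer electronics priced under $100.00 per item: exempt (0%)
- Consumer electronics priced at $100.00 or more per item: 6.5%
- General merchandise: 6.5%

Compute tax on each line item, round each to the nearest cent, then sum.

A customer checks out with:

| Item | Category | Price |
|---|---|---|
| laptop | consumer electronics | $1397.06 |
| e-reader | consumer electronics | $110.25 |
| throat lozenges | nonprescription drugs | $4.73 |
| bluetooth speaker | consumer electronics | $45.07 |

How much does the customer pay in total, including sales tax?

$1655.39

Laptop $1397.06: consumer electronics, $100.00 or more → 6.5% → $90.81
E-reader $110.25: consumer electronics, $100.00 or more → 6.5% → $7.17
Throat lozenges $4.73: nonprescription drugs → 6.25% → $0.30
Bluetooth speaker $45.07: consumer electronics, under $100.00 → 0% → $0.00
Subtotal = $1557.11; tax = $98.28; total due = $1655.39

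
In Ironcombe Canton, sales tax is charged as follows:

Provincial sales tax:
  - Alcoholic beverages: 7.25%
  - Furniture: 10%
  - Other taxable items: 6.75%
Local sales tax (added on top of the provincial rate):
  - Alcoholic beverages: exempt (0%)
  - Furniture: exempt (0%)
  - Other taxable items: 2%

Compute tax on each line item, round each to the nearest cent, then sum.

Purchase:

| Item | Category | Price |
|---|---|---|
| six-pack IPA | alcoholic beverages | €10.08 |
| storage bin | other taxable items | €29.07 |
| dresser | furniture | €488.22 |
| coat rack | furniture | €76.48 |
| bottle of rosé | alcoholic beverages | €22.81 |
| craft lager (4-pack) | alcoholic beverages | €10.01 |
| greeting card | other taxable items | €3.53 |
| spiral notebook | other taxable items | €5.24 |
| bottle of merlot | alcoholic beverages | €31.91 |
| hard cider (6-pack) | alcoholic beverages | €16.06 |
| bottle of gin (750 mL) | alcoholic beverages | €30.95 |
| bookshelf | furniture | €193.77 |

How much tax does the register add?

€87.98

Six-pack IPA €10.08: alcoholic beverages → 7.25% + 0% local = 7.25% → €0.73
Storage bin €29.07: other taxable items → 6.75% + 2% local = 8.75% → €2.54
Dresser €488.22: furniture → 10% + 0% local = 10% → €48.82
Coat rack €76.48: furniture → 10% + 0% local = 10% → €7.65
Bottle of rosé €22.81: alcoholic beverages → 7.25% + 0% local = 7.25% → €1.65
Craft lager (4-pack) €10.01: alcoholic beverages → 7.25% + 0% local = 7.25% → €0.73
Greeting card €3.53: other taxable items → 6.75% + 2% local = 8.75% → €0.31
Spiral notebook €5.24: other taxable items → 6.75% + 2% local = 8.75% → €0.46
Bottle of merlot €31.91: alcoholic beverages → 7.25% + 0% local = 7.25% → €2.31
Hard cider (6-pack) €16.06: alcoholic beverages → 7.25% + 0% local = 7.25% → €1.16
Bottle of gin (750 mL) €30.95: alcoholic beverages → 7.25% + 0% local = 7.25% → €2.24
Bookshelf €193.77: furniture → 10% + 0% local = 10% → €19.38
Total tax = €0.73 + €2.54 + €48.82 + €7.65 + €1.65 + €0.73 + €0.31 + €0.46 + €2.31 + €1.16 + €2.24 + €19.38 = €87.98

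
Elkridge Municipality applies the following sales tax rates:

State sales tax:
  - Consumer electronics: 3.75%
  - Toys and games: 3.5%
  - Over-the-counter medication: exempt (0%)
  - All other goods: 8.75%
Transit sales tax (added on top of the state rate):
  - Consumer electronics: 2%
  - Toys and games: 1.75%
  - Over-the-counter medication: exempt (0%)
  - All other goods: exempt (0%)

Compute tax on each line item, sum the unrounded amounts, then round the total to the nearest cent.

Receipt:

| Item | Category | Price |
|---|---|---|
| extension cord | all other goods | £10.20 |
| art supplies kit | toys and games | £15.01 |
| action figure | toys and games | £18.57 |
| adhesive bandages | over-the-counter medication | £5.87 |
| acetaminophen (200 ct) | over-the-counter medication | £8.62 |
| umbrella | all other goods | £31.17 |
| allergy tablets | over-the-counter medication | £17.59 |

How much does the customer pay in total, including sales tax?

£112.41

Extension cord £10.20: all other goods → 8.75% + 0% transit = 8.75% → £0.8925
Art supplies kit £15.01: toys and games → 3.5% + 1.75% transit = 5.25% → £0.788025
Action figure £18.57: toys and games → 3.5% + 1.75% transit = 5.25% → £0.974925
Adhesive bandages £5.87: over-the-counter medication → 0% + 0% transit = 0% → £0.00
Acetaminophen (200 ct) £8.62: over-the-counter medication → 0% + 0% transit = 0% → £0.00
Umbrella £31.17: all other goods → 8.75% + 0% transit = 8.75% → £2.727375
Allergy tablets £17.59: over-the-counter medication → 0% + 0% transit = 0% → £0.00
Subtotal = £107.03; unrounded tax = £5.382825 → £5.38; total due = £112.41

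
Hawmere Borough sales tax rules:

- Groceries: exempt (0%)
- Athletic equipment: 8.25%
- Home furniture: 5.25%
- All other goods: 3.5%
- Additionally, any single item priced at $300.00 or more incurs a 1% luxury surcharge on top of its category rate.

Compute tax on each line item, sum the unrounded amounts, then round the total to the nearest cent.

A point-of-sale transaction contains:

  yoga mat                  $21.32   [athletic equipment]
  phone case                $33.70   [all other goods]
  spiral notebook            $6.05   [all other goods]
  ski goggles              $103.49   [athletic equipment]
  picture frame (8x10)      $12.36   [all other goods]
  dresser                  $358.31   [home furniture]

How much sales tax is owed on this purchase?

$34.52

Yoga mat $21.32: athletic equipment → 8.25% → $1.7589
Phone case $33.70: all other goods → 3.5% → $1.1795
Spiral notebook $6.05: all other goods → 3.5% → $0.21175
Ski goggles $103.49: athletic equipment → 8.25% → $8.537925
Picture frame (8x10) $12.36: all other goods → 3.5% → $0.4326
Dresser $358.31: home furniture → 5.25% + 1% surcharge = 6.25% → $22.394375
Unrounded tax sum = $34.51505 → $34.52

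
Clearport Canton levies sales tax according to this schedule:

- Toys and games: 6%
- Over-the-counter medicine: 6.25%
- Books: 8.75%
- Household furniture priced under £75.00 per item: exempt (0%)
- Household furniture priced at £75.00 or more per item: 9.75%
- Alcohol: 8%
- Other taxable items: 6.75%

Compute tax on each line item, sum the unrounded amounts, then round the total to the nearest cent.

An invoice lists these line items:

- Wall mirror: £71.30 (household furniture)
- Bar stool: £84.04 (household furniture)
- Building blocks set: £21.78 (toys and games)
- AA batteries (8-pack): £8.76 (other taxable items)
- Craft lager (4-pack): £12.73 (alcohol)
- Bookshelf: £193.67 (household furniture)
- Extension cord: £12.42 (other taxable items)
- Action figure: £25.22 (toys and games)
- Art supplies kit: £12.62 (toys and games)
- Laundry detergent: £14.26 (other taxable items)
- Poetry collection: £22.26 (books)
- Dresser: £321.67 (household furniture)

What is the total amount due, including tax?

£868.11

Wall mirror £71.30: household furniture, under £75.00 → 0% → £0.00
Bar stool £84.04: household furniture, £75.00 or more → 9.75% → £8.1939
Building blocks set £21.78: toys and games → 6% → £1.3068
AA batteries (8-pack) £8.76: other taxable items → 6.75% → £0.5913
Craft lager (4-pack) £12.73: alcohol → 8% → £1.0184
Bookshelf £193.67: household furniture, £75.00 or more → 9.75% → £18.882825
Extension cord £12.42: other taxable items → 6.75% → £0.83835
Action figure £25.22: toys and games → 6% → £1.5132
Art supplies kit £12.62: toys and games → 6% → £0.7572
Laundry detergent £14.26: other taxable items → 6.75% → £0.96255
Poetry collection £22.26: books → 8.75% → £1.94775
Dresser £321.67: household furniture, £75.00 or more → 9.75% → £31.362825
Subtotal = £800.73; unrounded tax = £67.3751 → £67.38; total due = £868.11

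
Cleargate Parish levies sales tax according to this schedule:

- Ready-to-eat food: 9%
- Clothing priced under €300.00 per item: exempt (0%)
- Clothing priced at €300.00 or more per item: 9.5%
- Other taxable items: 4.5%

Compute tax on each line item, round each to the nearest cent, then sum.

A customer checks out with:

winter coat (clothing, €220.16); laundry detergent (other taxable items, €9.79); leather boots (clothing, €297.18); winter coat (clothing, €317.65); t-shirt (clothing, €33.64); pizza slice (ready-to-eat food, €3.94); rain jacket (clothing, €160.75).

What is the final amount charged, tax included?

€1074.08

Winter coat €220.16: clothing, under €300.00 → 0% → €0.00
Laundry detergent €9.79: other taxable items → 4.5% → €0.44
Leather boots €297.18: clothing, under €300.00 → 0% → €0.00
Winter coat €317.65: clothing, €300.00 or more → 9.5% → €30.18
T-shirt €33.64: clothing, under €300.00 → 0% → €0.00
Pizza slice €3.94: ready-to-eat food → 9% → €0.35
Rain jacket €160.75: clothing, under €300.00 → 0% → €0.00
Subtotal = €1043.11; tax = €30.97; total due = €1074.08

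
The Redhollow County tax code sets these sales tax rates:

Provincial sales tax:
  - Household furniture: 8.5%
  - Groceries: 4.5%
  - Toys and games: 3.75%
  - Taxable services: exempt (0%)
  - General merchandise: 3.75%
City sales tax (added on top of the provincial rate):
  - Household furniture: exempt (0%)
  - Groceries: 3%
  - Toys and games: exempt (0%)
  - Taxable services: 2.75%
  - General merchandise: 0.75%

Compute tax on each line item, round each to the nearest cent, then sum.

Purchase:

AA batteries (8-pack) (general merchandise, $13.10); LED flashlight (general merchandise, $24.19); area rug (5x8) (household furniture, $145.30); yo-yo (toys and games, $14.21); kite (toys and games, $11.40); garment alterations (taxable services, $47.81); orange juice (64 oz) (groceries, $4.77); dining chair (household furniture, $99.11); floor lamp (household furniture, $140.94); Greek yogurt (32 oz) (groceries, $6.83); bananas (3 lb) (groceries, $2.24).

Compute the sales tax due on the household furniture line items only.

Area rug (5x8) $145.30: household furniture → 8.5% + 0% city = 8.5% → $12.35
Dining chair $99.11: household furniture → 8.5% + 0% city = 8.5% → $8.42
Floor lamp $140.94: household furniture → 8.5% + 0% city = 8.5% → $11.98
Tax on household furniture = $12.35 + $8.42 + $11.98 = $32.75

$32.75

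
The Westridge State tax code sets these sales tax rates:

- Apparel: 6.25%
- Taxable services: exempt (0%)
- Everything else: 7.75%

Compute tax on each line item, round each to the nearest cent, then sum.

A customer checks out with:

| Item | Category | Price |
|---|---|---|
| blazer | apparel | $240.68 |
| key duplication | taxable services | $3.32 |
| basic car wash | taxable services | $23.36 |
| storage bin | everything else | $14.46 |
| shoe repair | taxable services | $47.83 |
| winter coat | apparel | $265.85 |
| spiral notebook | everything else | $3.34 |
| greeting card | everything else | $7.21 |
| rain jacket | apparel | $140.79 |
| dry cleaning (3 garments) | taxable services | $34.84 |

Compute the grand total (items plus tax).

$824.08

Blazer $240.68: apparel → 6.25% → $15.04
Key duplication $3.32: taxable services → 0% → $0.00
Basic car wash $23.36: taxable services → 0% → $0.00
Storage bin $14.46: everything else → 7.75% → $1.12
Shoe repair $47.83: taxable services → 0% → $0.00
Winter coat $265.85: apparel → 6.25% → $16.62
Spiral notebook $3.34: everything else → 7.75% → $0.26
Greeting card $7.21: everything else → 7.75% → $0.56
Rain jacket $140.79: apparel → 6.25% → $8.80
Dry cleaning (3 garments) $34.84: taxable services → 0% → $0.00
Subtotal = $781.68; tax = $42.40; total due = $824.08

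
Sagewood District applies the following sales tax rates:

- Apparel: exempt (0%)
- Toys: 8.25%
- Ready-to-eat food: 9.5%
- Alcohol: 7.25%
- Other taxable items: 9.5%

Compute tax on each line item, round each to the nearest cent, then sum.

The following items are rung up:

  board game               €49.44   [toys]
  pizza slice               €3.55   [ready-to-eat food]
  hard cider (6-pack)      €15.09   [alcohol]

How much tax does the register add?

Board game €49.44: toys → 8.25% → €4.08
Pizza slice €3.55: ready-to-eat food → 9.5% → €0.34
Hard cider (6-pack) €15.09: alcohol → 7.25% → €1.09
Total tax = €4.08 + €0.34 + €1.09 = €5.51

€5.51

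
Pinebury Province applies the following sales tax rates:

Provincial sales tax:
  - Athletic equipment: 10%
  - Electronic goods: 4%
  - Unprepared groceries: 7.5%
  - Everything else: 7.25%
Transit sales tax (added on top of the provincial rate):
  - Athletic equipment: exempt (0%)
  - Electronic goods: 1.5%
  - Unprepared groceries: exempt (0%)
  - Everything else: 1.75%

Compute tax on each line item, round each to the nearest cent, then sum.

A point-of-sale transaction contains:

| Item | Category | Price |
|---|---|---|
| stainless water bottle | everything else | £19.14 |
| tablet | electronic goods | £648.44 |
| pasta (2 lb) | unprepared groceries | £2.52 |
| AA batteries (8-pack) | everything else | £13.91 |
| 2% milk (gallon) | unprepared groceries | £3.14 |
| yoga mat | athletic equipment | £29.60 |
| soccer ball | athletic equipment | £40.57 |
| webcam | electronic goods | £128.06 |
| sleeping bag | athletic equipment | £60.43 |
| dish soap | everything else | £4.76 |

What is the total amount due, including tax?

£1010.16

Stainless water bottle £19.14: everything else → 7.25% + 1.75% transit = 9% → £1.72
Tablet £648.44: electronic goods → 4% + 1.5% transit = 5.5% → £35.66
Pasta (2 lb) £2.52: unprepared groceries → 7.5% + 0% transit = 7.5% → £0.19
AA batteries (8-pack) £13.91: everything else → 7.25% + 1.75% transit = 9% → £1.25
2% milk (gallon) £3.14: unprepared groceries → 7.5% + 0% transit = 7.5% → £0.24
Yoga mat £29.60: athletic equipment → 10% + 0% transit = 10% → £2.96
Soccer ball £40.57: athletic equipment → 10% + 0% transit = 10% → £4.06
Webcam £128.06: electronic goods → 4% + 1.5% transit = 5.5% → £7.04
Sleeping bag £60.43: athletic equipment → 10% + 0% transit = 10% → £6.04
Dish soap £4.76: everything else → 7.25% + 1.75% transit = 9% → £0.43
Subtotal = £950.57; tax = £59.59; total due = £1010.16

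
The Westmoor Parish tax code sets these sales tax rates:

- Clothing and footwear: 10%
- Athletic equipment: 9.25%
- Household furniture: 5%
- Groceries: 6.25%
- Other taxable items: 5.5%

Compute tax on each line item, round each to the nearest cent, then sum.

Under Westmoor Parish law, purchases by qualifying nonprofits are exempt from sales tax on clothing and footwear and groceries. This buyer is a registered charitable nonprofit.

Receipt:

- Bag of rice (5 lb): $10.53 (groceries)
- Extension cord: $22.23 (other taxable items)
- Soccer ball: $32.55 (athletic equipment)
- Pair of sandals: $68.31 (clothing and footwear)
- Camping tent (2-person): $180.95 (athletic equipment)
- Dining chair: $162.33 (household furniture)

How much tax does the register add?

$29.09

Bag of rice (5 lb) $10.53: groceries, buyer-exempt → 0% → $0.00
Extension cord $22.23: other taxable items → 5.5% → $1.22
Soccer ball $32.55: athletic equipment → 9.25% → $3.01
Pair of sandals $68.31: clothing and footwear, buyer-exempt → 0% → $0.00
Camping tent (2-person) $180.95: athletic equipment → 9.25% → $16.74
Dining chair $162.33: household furniture → 5% → $8.12
Total tax = $1.22 + $3.01 + $16.74 + $8.12 = $29.09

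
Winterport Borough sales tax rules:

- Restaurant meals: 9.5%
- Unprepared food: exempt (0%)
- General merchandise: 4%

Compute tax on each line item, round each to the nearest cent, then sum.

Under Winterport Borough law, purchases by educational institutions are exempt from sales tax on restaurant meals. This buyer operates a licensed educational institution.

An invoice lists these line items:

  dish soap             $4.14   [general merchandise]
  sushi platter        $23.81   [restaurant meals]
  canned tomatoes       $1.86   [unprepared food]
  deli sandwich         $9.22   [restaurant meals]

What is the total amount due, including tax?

$39.20

Dish soap $4.14: general merchandise → 4% → $0.17
Sushi platter $23.81: restaurant meals, buyer-exempt → 0% → $0.00
Canned tomatoes $1.86: unprepared food → 0% → $0.00
Deli sandwich $9.22: restaurant meals, buyer-exempt → 0% → $0.00
Subtotal = $39.03; tax = $0.17; total due = $39.20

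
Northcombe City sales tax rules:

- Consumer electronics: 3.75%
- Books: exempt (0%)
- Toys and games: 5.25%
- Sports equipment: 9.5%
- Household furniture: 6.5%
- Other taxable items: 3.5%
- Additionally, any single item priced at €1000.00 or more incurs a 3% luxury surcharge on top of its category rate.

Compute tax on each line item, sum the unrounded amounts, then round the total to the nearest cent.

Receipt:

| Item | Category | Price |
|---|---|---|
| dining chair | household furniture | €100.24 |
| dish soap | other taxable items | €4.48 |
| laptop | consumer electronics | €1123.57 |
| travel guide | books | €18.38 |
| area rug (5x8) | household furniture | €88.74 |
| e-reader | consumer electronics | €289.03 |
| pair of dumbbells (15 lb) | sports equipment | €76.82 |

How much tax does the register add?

Dining chair €100.24: household furniture → 6.5% → €6.5156
Dish soap €4.48: other taxable items → 3.5% → €0.1568
Laptop €1123.57: consumer electronics → 3.75% + 3% surcharge = 6.75% → €75.840975
Travel guide €18.38: books → 0% → €0.00
Area rug (5x8) €88.74: household furniture → 6.5% → €5.7681
E-reader €289.03: consumer electronics → 3.75% → €10.838625
Pair of dumbbells (15 lb) €76.82: sports equipment → 9.5% → €7.2979
Unrounded tax sum = €106.418 → €106.42

€106.42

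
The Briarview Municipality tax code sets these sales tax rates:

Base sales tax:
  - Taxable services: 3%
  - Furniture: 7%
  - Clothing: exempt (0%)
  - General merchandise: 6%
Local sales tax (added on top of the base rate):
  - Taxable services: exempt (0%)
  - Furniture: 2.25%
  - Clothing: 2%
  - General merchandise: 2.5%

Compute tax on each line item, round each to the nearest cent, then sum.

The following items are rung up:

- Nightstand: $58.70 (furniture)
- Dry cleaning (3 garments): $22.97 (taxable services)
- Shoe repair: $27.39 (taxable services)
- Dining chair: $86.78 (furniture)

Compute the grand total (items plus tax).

$210.81

Nightstand $58.70: furniture → 7% + 2.25% local = 9.25% → $5.43
Dry cleaning (3 garments) $22.97: taxable services → 3% + 0% local = 3% → $0.69
Shoe repair $27.39: taxable services → 3% + 0% local = 3% → $0.82
Dining chair $86.78: furniture → 7% + 2.25% local = 9.25% → $8.03
Subtotal = $195.84; tax = $14.97; total due = $210.81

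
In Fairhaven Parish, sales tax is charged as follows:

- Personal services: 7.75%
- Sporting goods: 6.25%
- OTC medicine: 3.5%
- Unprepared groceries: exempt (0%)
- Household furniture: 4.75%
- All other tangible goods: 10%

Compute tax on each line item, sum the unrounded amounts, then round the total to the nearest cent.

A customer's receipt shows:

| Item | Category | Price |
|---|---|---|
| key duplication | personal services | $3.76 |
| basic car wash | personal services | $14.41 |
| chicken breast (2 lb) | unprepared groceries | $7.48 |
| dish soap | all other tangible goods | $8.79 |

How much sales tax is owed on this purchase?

$2.29

Key duplication $3.76: personal services → 7.75% → $0.2914
Basic car wash $14.41: personal services → 7.75% → $1.116775
Chicken breast (2 lb) $7.48: unprepared groceries → 0% → $0.00
Dish soap $8.79: all other tangible goods → 10% → $0.879
Unrounded tax sum = $2.287175 → $2.29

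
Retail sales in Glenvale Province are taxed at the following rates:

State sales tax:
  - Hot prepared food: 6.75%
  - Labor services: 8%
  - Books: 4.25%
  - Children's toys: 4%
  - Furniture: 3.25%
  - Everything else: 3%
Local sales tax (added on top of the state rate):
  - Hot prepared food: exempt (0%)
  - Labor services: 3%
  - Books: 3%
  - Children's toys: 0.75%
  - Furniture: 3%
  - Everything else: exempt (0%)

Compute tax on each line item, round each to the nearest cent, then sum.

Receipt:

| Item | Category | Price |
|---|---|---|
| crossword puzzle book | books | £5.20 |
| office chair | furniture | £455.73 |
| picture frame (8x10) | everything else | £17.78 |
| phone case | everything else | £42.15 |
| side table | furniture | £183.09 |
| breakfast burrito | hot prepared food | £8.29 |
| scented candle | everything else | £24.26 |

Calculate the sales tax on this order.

£43.38

Crossword puzzle book £5.20: books → 4.25% + 3% local = 7.25% → £0.38
Office chair £455.73: furniture → 3.25% + 3% local = 6.25% → £28.48
Picture frame (8x10) £17.78: everything else → 3% + 0% local = 3% → £0.53
Phone case £42.15: everything else → 3% + 0% local = 3% → £1.26
Side table £183.09: furniture → 3.25% + 3% local = 6.25% → £11.44
Breakfast burrito £8.29: hot prepared food → 6.75% + 0% local = 6.75% → £0.56
Scented candle £24.26: everything else → 3% + 0% local = 3% → £0.73
Total tax = £0.38 + £28.48 + £0.53 + £1.26 + £11.44 + £0.56 + £0.73 = £43.38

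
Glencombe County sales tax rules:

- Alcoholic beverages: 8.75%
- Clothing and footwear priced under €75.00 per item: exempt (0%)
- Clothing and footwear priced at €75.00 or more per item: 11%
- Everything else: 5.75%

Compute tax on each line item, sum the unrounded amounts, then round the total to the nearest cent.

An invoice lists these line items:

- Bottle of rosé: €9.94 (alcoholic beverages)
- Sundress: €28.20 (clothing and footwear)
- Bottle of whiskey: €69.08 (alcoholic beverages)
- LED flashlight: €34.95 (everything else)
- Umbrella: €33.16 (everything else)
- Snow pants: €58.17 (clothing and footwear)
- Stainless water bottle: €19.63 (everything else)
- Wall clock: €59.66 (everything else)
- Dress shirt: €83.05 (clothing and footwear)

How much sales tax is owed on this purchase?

€24.53

Bottle of rosé €9.94: alcoholic beverages → 8.75% → €0.86975
Sundress €28.20: clothing and footwear, under €75.00 → 0% → €0.00
Bottle of whiskey €69.08: alcoholic beverages → 8.75% → €6.0445
LED flashlight €34.95: everything else → 5.75% → €2.009625
Umbrella €33.16: everything else → 5.75% → €1.9067
Snow pants €58.17: clothing and footwear, under €75.00 → 0% → €0.00
Stainless water bottle €19.63: everything else → 5.75% → €1.128725
Wall clock €59.66: everything else → 5.75% → €3.43045
Dress shirt €83.05: clothing and footwear, €75.00 or more → 11% → €9.1355
Unrounded tax sum = €24.52525 → €24.53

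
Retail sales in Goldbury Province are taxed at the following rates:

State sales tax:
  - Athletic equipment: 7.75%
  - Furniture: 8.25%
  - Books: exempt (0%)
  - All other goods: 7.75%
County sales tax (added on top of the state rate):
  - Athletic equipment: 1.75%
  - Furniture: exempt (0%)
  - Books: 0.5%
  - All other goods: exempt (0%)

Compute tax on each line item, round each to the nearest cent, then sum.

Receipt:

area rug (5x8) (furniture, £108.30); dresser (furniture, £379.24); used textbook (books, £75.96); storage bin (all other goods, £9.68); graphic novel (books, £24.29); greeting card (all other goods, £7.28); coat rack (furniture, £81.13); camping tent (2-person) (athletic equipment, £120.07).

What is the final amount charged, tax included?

£866.08

Area rug (5x8) £108.30: furniture → 8.25% + 0% county = 8.25% → £8.93
Dresser £379.24: furniture → 8.25% + 0% county = 8.25% → £31.29
Used textbook £75.96: books → 0% + 0.5% county = 0.5% → £0.38
Storage bin £9.68: all other goods → 7.75% + 0% county = 7.75% → £0.75
Graphic novel £24.29: books → 0% + 0.5% county = 0.5% → £0.12
Greeting card £7.28: all other goods → 7.75% + 0% county = 7.75% → £0.56
Coat rack £81.13: furniture → 8.25% + 0% county = 8.25% → £6.69
Camping tent (2-person) £120.07: athletic equipment → 7.75% + 1.75% county = 9.5% → £11.41
Subtotal = £805.95; tax = £60.13; total due = £866.08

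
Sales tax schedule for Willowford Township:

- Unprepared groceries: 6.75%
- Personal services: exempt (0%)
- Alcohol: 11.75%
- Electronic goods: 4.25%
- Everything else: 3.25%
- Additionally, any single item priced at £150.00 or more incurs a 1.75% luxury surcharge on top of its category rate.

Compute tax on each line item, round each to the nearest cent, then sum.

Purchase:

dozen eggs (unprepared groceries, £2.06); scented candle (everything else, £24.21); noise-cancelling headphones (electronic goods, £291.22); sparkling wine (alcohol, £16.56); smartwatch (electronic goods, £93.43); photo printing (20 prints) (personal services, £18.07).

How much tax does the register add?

£24.32

Dozen eggs £2.06: unprepared groceries → 6.75% → £0.14
Scented candle £24.21: everything else → 3.25% → £0.79
Noise-cancelling headphones £291.22: electronic goods → 4.25% + 1.75% surcharge = 6% → £17.47
Sparkling wine £16.56: alcohol → 11.75% → £1.95
Smartwatch £93.43: electronic goods → 4.25% → £3.97
Photo printing (20 prints) £18.07: personal services → 0% → £0.00
Total tax = £0.14 + £0.79 + £17.47 + £1.95 + £3.97 = £24.32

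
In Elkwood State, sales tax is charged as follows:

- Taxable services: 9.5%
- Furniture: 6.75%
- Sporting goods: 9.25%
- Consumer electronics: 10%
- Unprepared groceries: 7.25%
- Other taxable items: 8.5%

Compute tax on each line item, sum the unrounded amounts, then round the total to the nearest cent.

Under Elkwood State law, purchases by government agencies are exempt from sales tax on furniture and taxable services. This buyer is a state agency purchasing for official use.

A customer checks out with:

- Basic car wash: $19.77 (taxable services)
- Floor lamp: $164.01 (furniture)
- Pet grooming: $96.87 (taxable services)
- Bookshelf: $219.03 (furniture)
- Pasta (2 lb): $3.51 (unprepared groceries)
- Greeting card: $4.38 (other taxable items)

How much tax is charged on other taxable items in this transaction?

$0.37

Greeting card $4.38: other taxable items → 8.5% → $0.3723
Tax on other taxable items: unrounded sum = $0.3723 → $0.37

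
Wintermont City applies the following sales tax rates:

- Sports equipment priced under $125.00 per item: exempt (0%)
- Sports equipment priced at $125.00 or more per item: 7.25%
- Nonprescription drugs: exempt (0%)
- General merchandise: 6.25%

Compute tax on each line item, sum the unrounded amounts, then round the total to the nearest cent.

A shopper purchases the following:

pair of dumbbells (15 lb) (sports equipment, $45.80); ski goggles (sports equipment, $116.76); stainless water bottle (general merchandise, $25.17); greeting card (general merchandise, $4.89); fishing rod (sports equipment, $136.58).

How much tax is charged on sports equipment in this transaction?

Pair of dumbbells (15 lb) $45.80: sports equipment, under $125.00 → 0% → $0.00
Ski goggles $116.76: sports equipment, under $125.00 → 0% → $0.00
Fishing rod $136.58: sports equipment, $125.00 or more → 7.25% → $9.90205
Tax on sports equipment: unrounded sum = $9.90205 → $9.90

$9.90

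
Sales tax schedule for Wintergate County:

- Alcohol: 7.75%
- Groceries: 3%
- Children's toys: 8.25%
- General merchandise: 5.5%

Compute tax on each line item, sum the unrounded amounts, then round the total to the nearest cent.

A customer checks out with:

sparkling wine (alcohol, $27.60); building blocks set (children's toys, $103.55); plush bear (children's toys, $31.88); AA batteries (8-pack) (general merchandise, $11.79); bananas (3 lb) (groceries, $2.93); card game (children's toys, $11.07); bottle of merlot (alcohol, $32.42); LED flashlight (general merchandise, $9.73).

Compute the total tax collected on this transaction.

Sparkling wine $27.60: alcohol → 7.75% → $2.139
Building blocks set $103.55: children's toys → 8.25% → $8.542875
Plush bear $31.88: children's toys → 8.25% → $2.6301
AA batteries (8-pack) $11.79: general merchandise → 5.5% → $0.64845
Bananas (3 lb) $2.93: groceries → 3% → $0.0879
Card game $11.07: children's toys → 8.25% → $0.913275
Bottle of merlot $32.42: alcohol → 7.75% → $2.51255
LED flashlight $9.73: general merchandise → 5.5% → $0.53515
Unrounded tax sum = $18.0093 → $18.01

$18.01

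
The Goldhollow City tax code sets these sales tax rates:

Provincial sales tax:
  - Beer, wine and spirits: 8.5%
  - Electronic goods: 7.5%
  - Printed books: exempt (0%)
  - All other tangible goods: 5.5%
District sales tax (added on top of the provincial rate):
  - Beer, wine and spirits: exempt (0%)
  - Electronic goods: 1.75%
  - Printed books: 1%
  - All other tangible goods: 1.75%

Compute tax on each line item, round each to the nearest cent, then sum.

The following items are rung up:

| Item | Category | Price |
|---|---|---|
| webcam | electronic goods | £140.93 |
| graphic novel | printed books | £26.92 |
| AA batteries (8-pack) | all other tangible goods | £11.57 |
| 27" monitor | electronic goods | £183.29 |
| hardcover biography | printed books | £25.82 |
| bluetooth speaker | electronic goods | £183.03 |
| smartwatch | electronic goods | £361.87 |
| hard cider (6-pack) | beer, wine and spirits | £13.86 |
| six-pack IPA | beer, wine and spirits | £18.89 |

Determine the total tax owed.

£84.55

Webcam £140.93: electronic goods → 7.5% + 1.75% district = 9.25% → £13.04
Graphic novel £26.92: printed books → 0% + 1% district = 1% → £0.27
AA batteries (8-pack) £11.57: all other tangible goods → 5.5% + 1.75% district = 7.25% → £0.84
27" monitor £183.29: electronic goods → 7.5% + 1.75% district = 9.25% → £16.95
Hardcover biography £25.82: printed books → 0% + 1% district = 1% → £0.26
Bluetooth speaker £183.03: electronic goods → 7.5% + 1.75% district = 9.25% → £16.93
Smartwatch £361.87: electronic goods → 7.5% + 1.75% district = 9.25% → £33.47
Hard cider (6-pack) £13.86: beer, wine and spirits → 8.5% + 0% district = 8.5% → £1.18
Six-pack IPA £18.89: beer, wine and spirits → 8.5% + 0% district = 8.5% → £1.61
Total tax = £13.04 + £0.27 + £0.84 + £16.95 + £0.26 + £16.93 + £33.47 + £1.18 + £1.61 = £84.55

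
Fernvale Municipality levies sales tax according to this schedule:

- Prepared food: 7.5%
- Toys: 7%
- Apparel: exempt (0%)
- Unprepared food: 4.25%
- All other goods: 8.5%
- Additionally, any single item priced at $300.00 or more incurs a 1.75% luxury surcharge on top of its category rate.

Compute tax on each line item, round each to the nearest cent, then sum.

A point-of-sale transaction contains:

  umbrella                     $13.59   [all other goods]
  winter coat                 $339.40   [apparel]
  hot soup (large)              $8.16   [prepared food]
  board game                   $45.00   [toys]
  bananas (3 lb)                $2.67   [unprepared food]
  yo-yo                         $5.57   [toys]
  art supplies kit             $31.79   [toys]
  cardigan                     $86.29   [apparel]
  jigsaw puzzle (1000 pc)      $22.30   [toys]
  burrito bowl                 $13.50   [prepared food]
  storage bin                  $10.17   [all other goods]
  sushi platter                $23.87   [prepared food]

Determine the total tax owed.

$18.81

Umbrella $13.59: all other goods → 8.5% → $1.16
Winter coat $339.40: apparel → 0% + 1.75% surcharge = 1.75% → $5.94
Hot soup (large) $8.16: prepared food → 7.5% → $0.61
Board game $45.00: toys → 7% → $3.15
Bananas (3 lb) $2.67: unprepared food → 4.25% → $0.11
Yo-yo $5.57: toys → 7% → $0.39
Art supplies kit $31.79: toys → 7% → $2.23
Cardigan $86.29: apparel → 0% → $0.00
Jigsaw puzzle (1000 pc) $22.30: toys → 7% → $1.56
Burrito bowl $13.50: prepared food → 7.5% → $1.01
Storage bin $10.17: all other goods → 8.5% → $0.86
Sushi platter $23.87: prepared food → 7.5% → $1.79
Total tax = $1.16 + $5.94 + $0.61 + $3.15 + $0.11 + $0.39 + $2.23 + $1.56 + $1.01 + $0.86 + $1.79 = $18.81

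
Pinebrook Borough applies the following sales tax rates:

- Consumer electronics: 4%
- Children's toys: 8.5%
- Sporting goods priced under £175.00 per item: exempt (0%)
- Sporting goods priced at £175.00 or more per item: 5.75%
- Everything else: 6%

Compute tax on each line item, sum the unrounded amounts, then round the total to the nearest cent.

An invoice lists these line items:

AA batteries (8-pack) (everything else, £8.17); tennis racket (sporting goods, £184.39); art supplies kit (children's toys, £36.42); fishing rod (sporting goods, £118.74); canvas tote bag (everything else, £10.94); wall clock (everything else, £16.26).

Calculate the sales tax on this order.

AA batteries (8-pack) £8.17: everything else → 6% → £0.4902
Tennis racket £184.39: sporting goods, £175.00 or more → 5.75% → £10.602425
Art supplies kit £36.42: children's toys → 8.5% → £3.0957
Fishing rod £118.74: sporting goods, under £175.00 → 0% → £0.00
Canvas tote bag £10.94: everything else → 6% → £0.6564
Wall clock £16.26: everything else → 6% → £0.9756
Unrounded tax sum = £15.820325 → £15.82

£15.82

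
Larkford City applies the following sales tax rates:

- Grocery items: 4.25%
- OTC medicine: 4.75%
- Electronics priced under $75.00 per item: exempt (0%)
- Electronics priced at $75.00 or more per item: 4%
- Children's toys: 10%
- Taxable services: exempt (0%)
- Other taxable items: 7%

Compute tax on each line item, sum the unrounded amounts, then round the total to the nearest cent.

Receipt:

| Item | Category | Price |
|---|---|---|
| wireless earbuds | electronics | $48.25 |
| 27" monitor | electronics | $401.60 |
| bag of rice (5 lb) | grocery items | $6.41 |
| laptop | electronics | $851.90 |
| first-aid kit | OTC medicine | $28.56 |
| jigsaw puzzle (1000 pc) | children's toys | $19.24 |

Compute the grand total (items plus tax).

Wireless earbuds $48.25: electronics, under $75.00 → 0% → $0.00
27" monitor $401.60: electronics, $75.00 or more → 4% → $16.064
Bag of rice (5 lb) $6.41: grocery items → 4.25% → $0.272425
Laptop $851.90: electronics, $75.00 or more → 4% → $34.076
First-aid kit $28.56: OTC medicine → 4.75% → $1.3566
Jigsaw puzzle (1000 pc) $19.24: children's toys → 10% → $1.924
Subtotal = $1355.96; unrounded tax = $53.693025 → $53.69; total due = $1409.65

$1409.65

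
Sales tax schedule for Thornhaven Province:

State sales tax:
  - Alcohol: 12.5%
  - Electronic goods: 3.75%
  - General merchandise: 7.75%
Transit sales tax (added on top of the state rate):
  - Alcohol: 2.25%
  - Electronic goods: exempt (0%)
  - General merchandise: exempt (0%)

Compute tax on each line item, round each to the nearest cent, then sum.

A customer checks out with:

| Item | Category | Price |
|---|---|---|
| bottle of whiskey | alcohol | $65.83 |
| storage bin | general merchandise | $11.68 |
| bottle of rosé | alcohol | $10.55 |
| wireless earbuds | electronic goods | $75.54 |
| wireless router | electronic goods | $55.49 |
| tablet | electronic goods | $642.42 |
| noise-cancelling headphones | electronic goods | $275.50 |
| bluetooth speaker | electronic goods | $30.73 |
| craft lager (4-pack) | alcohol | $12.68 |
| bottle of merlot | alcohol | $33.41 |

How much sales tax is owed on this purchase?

$59.46

Bottle of whiskey $65.83: alcohol → 12.5% + 2.25% transit = 14.75% → $9.71
Storage bin $11.68: general merchandise → 7.75% + 0% transit = 7.75% → $0.91
Bottle of rosé $10.55: alcohol → 12.5% + 2.25% transit = 14.75% → $1.56
Wireless earbuds $75.54: electronic goods → 3.75% + 0% transit = 3.75% → $2.83
Wireless router $55.49: electronic goods → 3.75% + 0% transit = 3.75% → $2.08
Tablet $642.42: electronic goods → 3.75% + 0% transit = 3.75% → $24.09
Noise-cancelling headphones $275.50: electronic goods → 3.75% + 0% transit = 3.75% → $10.33
Bluetooth speaker $30.73: electronic goods → 3.75% + 0% transit = 3.75% → $1.15
Craft lager (4-pack) $12.68: alcohol → 12.5% + 2.25% transit = 14.75% → $1.87
Bottle of merlot $33.41: alcohol → 12.5% + 2.25% transit = 14.75% → $4.93
Total tax = $9.71 + $0.91 + $1.56 + $2.83 + $2.08 + $24.09 + $10.33 + $1.15 + $1.87 + $4.93 = $59.46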